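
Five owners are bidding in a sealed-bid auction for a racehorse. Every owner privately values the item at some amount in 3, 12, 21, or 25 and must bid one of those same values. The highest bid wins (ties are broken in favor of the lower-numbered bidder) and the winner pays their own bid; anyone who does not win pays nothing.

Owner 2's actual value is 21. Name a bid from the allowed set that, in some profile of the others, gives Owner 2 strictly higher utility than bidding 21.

Suppose Owner 1 bids 3, Owner 3 bids 3, Owner 4 bids 3 and Owner 5 bids 3.
Bid 21: wins, pays 21, utility 21 - 21 = 0.
Bid 12: wins, pays 12, utility 21 - 12 = 9.
So bidding 12 beats truth here (9 > 0).

12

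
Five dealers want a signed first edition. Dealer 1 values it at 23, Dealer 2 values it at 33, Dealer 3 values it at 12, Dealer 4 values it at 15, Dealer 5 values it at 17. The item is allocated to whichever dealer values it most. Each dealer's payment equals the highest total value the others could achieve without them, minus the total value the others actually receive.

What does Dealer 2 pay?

Dealer 2 has the highest value and receives the item.
Without Dealer 2, the item would go to the next-highest value, 23, so the others could achieve 23.
With Dealer 2 present and winning, the others receive nothing, so their total is 0.
Payment = 23 - 0 = 23.

23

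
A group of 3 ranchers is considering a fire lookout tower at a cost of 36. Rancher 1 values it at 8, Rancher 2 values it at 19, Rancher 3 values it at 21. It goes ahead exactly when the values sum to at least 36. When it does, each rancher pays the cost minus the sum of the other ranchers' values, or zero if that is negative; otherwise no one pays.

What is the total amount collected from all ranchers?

16

Total value 48 ≥ cost 36, so it is built.
Rancher 1: others sum to 40; max(0, 36 - 40) = 0.
Rancher 2: others sum to 29; max(0, 36 - 29) = 7.
Rancher 3: others sum to 27; max(0, 36 - 27) = 9.
Total collected = 0 + 7 + 9 = 16.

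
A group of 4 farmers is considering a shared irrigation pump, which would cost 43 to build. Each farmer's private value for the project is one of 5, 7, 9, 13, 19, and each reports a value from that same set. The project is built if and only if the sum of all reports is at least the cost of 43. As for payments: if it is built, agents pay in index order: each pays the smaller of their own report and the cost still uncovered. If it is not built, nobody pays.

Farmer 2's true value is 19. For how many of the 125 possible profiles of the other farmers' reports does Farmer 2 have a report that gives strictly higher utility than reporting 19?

71

Others report (5, 7, 19): truth gives 0; report 13 gives 6 > 0. Violating.
Others report (5, 9, 19): truth gives 0; report 13 gives 6 > 0. Violating.
Others report (5, 13, 13): truth gives 0; report 13 gives 6 > 0. Violating.
Others report (5, 13, 19): truth gives 0; report 7 gives 12 > 0. Violating.
Others report (5, 5, 5): truth gives 0; no alternative beats it.
Others report (5, 5, 7): truth gives 0; no alternative beats it.
(Checking all 125 profiles: 71 have a profitable deviation, 54 do not.)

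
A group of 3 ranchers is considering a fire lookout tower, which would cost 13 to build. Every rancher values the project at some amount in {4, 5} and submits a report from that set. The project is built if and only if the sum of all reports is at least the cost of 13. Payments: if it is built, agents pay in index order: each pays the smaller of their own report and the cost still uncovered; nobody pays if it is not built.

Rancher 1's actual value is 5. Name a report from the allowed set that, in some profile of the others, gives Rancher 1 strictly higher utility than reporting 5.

Suppose Rancher 2 reports 4 and Rancher 3 reports 5.
Report 5: project built, pays 5, utility 5 - 5 = 0.
Report 4: project built, pays 4, utility 5 - 4 = 1.
So reporting 4 beats truth here (1 > 0).

4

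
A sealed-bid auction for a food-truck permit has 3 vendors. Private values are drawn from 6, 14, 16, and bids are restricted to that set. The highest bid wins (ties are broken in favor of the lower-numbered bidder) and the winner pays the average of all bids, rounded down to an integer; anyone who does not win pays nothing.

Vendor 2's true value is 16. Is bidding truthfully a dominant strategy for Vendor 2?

Consider the case where Vendor 1 bids 6 and Vendor 3 bids 6.
Truthful bid 16: wins, pays 9, utility 16 - 9 = 7.
Bid 14 instead: wins, pays 8, utility 16 - 8 = 8.
Since 8 > 7, bidding 14 is strictly better here, so truthful bidding is not dominant.

No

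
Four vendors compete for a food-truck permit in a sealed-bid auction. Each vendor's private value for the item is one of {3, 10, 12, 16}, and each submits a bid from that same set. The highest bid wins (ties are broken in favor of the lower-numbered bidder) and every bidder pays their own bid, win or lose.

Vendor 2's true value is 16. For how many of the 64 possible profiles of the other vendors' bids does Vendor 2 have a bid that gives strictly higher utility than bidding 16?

34

Others bid (3, 3, 3): truth gives 0; bid 10 gives 6 > 0. Violating.
Others bid (3, 3, 10): truth gives 0; bid 10 gives 6 > 0. Violating.
Others bid (3, 3, 12): truth gives 0; bid 12 gives 4 > 0. Violating.
Others bid (3, 10, 3): truth gives 0; bid 10 gives 6 > 0. Violating.
Others bid (3, 3, 16): truth gives 0; no alternative beats it.
Others bid (3, 10, 16): truth gives 0; no alternative beats it.
(Checking all 64 profiles: 34 have a profitable deviation, 30 do not.)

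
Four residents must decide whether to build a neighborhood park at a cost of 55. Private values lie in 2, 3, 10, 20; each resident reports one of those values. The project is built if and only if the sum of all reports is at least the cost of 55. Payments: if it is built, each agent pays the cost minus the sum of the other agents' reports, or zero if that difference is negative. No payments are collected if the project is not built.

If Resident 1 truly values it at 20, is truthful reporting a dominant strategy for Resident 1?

Check each profile of the others' reports and compare truth against every alternative report.
Others report (3, 20, 20): truth gives 8, best alternative gives 0.
Others report (20, 3, 20): truth gives 8, best alternative gives 0.
Others report (20, 20, 3): truth gives 8, best alternative gives 0.
Others report (2, 20, 20): truth gives 7, best alternative gives 0.
Others report (20, 2, 20): truth gives 7, best alternative gives 0.
Others report (20, 20, 2): truth gives 7, best alternative gives 0.
(Remaining 58 profiles checked similarly; truth is weakly best in each.)
In every case the truthful report is at least as good as any alternative, so it is a dominant strategy.

Yes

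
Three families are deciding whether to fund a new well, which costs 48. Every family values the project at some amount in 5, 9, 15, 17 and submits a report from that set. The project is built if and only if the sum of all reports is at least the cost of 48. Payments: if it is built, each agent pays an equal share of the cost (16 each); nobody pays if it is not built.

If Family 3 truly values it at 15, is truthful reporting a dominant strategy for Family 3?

Consider the case where Family 1 reports 17 and Family 2 reports 17.
Truthful report 15: project built, pays 16, utility 15 - 16 = -1.
Report 5 instead: project not built, utility 0.
Since 0 > -1, reporting 5 is strictly better here, so truthful reporting is not dominant.

No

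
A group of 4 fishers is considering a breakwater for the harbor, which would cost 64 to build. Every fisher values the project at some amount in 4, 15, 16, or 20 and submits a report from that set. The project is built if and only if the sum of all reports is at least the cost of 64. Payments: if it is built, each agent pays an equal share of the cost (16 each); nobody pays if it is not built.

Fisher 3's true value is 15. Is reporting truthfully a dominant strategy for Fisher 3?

Consider the case where Fisher 1 reports 15, Fisher 2 reports 15 and Fisher 4 reports 20.
Truthful report 15: project built, pays 16, utility 15 - 16 = -1.
Report 4 instead: project not built, utility 0.
Since 0 > -1, reporting 4 is strictly better here, so truthful reporting is not dominant.

No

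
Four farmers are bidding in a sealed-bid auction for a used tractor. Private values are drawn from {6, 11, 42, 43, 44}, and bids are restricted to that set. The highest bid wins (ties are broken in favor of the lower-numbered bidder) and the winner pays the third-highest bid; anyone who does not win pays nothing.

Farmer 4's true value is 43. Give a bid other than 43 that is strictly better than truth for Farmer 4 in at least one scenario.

Suppose Farmer 1 bids 6, Farmer 2 bids 6 and Farmer 3 bids 43.
Bid 43: loses, pays 0, utility 0.
Bid 44: wins, pays 6, utility 43 - 6 = 37.
So bidding 44 beats truth here (37 > 0).

44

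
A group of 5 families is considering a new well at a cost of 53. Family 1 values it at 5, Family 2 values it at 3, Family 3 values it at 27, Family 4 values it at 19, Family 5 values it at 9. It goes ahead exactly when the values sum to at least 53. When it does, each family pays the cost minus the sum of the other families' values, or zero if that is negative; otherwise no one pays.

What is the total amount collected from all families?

Total value 63 ≥ cost 53, so it is built.
Family 1: others sum to 58; max(0, 53 - 58) = 0.
Family 2: others sum to 60; max(0, 53 - 60) = 0.
Family 3: others sum to 36; max(0, 53 - 36) = 17.
Family 4: others sum to 44; max(0, 53 - 44) = 9.
Family 5: others sum to 54; max(0, 53 - 54) = 0.
Total collected = 0 + 0 + 17 + 9 + 0 = 26.

26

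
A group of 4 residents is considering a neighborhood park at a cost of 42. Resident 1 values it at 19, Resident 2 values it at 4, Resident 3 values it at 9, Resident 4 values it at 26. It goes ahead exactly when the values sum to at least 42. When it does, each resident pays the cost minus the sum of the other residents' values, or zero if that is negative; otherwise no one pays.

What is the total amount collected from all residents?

13

Total value 58 ≥ cost 42, so it is built.
Resident 1: others sum to 39; max(0, 42 - 39) = 3.
Resident 2: others sum to 54; max(0, 42 - 54) = 0.
Resident 3: others sum to 49; max(0, 42 - 49) = 0.
Resident 4: others sum to 32; max(0, 42 - 32) = 10.
Total collected = 3 + 0 + 0 + 10 = 13.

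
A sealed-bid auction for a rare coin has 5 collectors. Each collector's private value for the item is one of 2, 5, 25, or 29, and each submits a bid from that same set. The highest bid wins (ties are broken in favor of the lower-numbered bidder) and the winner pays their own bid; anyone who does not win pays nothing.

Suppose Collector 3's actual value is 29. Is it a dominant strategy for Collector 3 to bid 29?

Consider the case where Collector 1 bids 2, Collector 2 bids 2, Collector 4 bids 2 and Collector 5 bids 2.
Truthful bid 29: wins, pays 29, utility 29 - 29 = 0.
Bid 5 instead: wins, pays 5, utility 29 - 5 = 24.
Since 24 > 0, bidding 5 is strictly better here, so truthful bidding is not dominant.

No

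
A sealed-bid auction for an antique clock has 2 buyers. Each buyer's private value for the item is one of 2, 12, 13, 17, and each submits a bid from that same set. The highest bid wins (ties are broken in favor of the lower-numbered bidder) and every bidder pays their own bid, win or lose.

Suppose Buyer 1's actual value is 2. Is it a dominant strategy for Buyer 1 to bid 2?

Check each profile of the others' bids and compare truth against every alternative bid.
Others bid (2): truth gives 0, best alternative gives -10.
Others bid (17): truth gives -2, best alternative gives -12.
Others bid (13): truth gives -2, best alternative gives -11.
Others bid (12): truth gives -2, best alternative gives -10.
In every case the truthful bid is at least as good as any alternative, so it is a dominant strategy.

Yes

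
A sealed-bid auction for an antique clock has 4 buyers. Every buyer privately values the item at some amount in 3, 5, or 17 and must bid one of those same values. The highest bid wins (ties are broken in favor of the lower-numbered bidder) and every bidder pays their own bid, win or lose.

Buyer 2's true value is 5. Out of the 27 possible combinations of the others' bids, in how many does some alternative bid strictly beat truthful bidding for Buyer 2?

23

Others bid (3, 3, 17): truth gives -5; bid 3 gives -3 > -5. Violating.
Others bid (3, 5, 17): truth gives -5; bid 3 gives -3 > -5. Violating.
Others bid (3, 17, 3): truth gives -5; bid 3 gives -3 > -5. Violating.
Others bid (3, 17, 5): truth gives -5; bid 3 gives -3 > -5. Violating.
Others bid (3, 3, 3): truth gives 0; no alternative beats it.
Others bid (3, 3, 5): truth gives 0; no alternative beats it.
(Checking all 27 profiles: 23 have a profitable deviation, 4 do not.)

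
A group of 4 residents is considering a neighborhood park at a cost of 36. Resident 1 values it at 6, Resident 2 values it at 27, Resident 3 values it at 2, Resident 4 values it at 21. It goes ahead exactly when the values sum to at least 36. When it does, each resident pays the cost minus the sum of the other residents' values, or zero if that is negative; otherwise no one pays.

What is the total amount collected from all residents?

Total value 56 ≥ cost 36, so it is built.
Resident 1: others sum to 50; max(0, 36 - 50) = 0.
Resident 2: others sum to 29; max(0, 36 - 29) = 7.
Resident 3: others sum to 54; max(0, 36 - 54) = 0.
Resident 4: others sum to 35; max(0, 36 - 35) = 1.
Total collected = 0 + 7 + 0 + 1 = 8.

8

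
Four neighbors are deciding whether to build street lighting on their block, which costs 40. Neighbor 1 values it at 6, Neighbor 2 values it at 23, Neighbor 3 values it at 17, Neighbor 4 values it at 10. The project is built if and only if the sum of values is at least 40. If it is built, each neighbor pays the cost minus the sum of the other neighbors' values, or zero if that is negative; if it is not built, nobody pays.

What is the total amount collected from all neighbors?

Total value 56 ≥ cost 40, so it is built.
Neighbor 1: others sum to 50; max(0, 40 - 50) = 0.
Neighbor 2: others sum to 33; max(0, 40 - 33) = 7.
Neighbor 3: others sum to 39; max(0, 40 - 39) = 1.
Neighbor 4: others sum to 46; max(0, 40 - 46) = 0.
Total collected = 0 + 7 + 1 + 0 = 8.

8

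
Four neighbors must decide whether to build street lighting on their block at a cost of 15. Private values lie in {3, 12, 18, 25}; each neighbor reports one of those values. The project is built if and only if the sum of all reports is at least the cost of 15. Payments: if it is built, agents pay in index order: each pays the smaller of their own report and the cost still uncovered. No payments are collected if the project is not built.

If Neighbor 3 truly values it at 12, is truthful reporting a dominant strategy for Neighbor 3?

No

Consider the case where Neighbor 1 reports 3, Neighbor 2 reports 3 and Neighbor 4 reports 12.
Truthful report 12: project built, pays 9, utility 12 - 9 = 3.
Report 3 instead: project built, pays 3, utility 12 - 3 = 9.
Since 9 > 3, reporting 3 is strictly better here, so truthful reporting is not dominant.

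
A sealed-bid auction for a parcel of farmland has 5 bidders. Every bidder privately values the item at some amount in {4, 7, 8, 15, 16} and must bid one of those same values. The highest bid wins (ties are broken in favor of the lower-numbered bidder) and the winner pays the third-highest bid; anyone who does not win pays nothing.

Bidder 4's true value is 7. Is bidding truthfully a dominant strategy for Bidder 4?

No

Consider the case where Bidder 1 bids 4, Bidder 2 bids 4, Bidder 3 bids 4 and Bidder 5 bids 8.
Truthful bid 7: loses, pays 0, utility 0.
Bid 8 instead: wins, pays 4, utility 7 - 4 = 3.
Since 3 > 0, bidding 8 is strictly better here, so truthful bidding is not dominant.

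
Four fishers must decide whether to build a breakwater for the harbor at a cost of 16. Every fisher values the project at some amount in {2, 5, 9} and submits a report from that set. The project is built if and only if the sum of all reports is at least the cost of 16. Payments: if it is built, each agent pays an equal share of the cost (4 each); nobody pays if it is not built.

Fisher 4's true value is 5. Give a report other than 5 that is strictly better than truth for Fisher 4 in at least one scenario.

9

Suppose Fisher 1 reports 2, Fisher 2 reports 2 and Fisher 3 reports 5.
Report 5: project not built, utility 0.
Report 9: project built, pays 4, utility 5 - 4 = 1.
So reporting 9 beats truth here (1 > 0).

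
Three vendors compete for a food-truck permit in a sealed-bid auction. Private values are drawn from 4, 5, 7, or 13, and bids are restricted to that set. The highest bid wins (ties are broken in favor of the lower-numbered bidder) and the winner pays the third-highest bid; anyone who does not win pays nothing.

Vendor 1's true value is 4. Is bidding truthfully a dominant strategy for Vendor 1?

Check each profile of the others' bids and compare truth against every alternative bid.
Others bid (5, 5): truth gives 0, best alternative gives -1.
Others bid (4, 4): truth gives 0, best alternative gives 0.
Others bid (4, 5): truth gives 0, best alternative gives 0.
Others bid (4, 7): truth gives 0, best alternative gives 0.
Others bid (4, 13): truth gives 0, best alternative gives 0.
Others bid (5, 4): truth gives 0, best alternative gives 0.
(Remaining 10 profiles checked similarly; truth is weakly best in each.)
In every case the truthful bid is at least as good as any alternative, so it is a dominant strategy.

Yes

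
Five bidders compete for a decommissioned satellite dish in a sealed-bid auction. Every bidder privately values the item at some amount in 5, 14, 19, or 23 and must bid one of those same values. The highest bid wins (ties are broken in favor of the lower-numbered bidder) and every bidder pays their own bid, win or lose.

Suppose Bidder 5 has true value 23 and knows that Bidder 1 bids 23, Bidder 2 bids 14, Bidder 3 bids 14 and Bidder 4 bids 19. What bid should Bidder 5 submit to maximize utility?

5

Bid 5: loses but pays 5, utility -5.
Bid 14: loses but pays 14, utility -14.
Bid 19: loses but pays 19, utility -19.
Bid 23: loses but pays 23, utility -23.
The best choice is 5 with utility -5.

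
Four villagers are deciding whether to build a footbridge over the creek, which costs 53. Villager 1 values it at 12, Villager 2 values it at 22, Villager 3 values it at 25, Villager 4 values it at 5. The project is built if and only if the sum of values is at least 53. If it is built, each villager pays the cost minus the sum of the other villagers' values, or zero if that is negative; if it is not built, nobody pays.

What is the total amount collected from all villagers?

Total value 64 ≥ cost 53, so it is built.
Villager 1: others sum to 52; max(0, 53 - 52) = 1.
Villager 2: others sum to 42; max(0, 53 - 42) = 11.
Villager 3: others sum to 39; max(0, 53 - 39) = 14.
Villager 4: others sum to 59; max(0, 53 - 59) = 0.
Total collected = 1 + 11 + 14 + 0 = 26.

26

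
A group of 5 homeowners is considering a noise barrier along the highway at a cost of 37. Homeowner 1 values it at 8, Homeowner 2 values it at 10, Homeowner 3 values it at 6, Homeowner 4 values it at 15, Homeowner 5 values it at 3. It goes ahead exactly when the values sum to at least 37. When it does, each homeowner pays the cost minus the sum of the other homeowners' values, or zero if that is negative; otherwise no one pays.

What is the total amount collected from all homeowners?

19

Total value 42 ≥ cost 37, so it is built.
Homeowner 1: others sum to 34; max(0, 37 - 34) = 3.
Homeowner 2: others sum to 32; max(0, 37 - 32) = 5.
Homeowner 3: others sum to 36; max(0, 37 - 36) = 1.
Homeowner 4: others sum to 27; max(0, 37 - 27) = 10.
Homeowner 5: others sum to 39; max(0, 37 - 39) = 0.
Total collected = 3 + 5 + 1 + 10 + 0 = 19.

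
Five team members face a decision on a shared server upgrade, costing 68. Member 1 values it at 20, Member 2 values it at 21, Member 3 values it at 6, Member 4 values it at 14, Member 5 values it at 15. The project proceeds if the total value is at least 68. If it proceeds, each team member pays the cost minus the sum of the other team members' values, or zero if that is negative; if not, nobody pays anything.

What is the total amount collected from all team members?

38

Total value 76 ≥ cost 68, so it is built.
Member 1: others sum to 56; max(0, 68 - 56) = 12.
Member 2: others sum to 55; max(0, 68 - 55) = 13.
Member 3: others sum to 70; max(0, 68 - 70) = 0.
Member 4: others sum to 62; max(0, 68 - 62) = 6.
Member 5: others sum to 61; max(0, 68 - 61) = 7.
Total collected = 12 + 13 + 0 + 6 + 7 = 38.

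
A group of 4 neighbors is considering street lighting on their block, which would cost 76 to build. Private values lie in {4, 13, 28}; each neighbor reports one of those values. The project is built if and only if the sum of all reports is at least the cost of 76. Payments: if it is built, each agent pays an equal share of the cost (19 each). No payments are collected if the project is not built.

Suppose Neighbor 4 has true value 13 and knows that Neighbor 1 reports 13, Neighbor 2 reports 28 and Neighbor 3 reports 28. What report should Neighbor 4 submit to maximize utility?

Report 4: project not built, utility 0.
Report 13: project built, pays 19, utility 13 - 19 = -6.
Report 28: project built, pays 19, utility 13 - 19 = -6.
The best choice is 4 with utility 0.

4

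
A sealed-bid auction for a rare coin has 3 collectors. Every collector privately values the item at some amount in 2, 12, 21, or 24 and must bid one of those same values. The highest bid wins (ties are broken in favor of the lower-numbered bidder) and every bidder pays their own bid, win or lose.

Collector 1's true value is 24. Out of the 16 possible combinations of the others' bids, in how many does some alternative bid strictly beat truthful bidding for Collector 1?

9

Others bid (2, 2): truth gives 0; bid 2 gives 22 > 0. Violating.
Others bid (2, 12): truth gives 0; bid 12 gives 12 > 0. Violating.
Others bid (2, 21): truth gives 0; bid 21 gives 3 > 0. Violating.
Others bid (12, 2): truth gives 0; bid 12 gives 12 > 0. Violating.
Others bid (2, 24): truth gives 0; no alternative beats it.
Others bid (12, 24): truth gives 0; no alternative beats it.
(Checking all 16 profiles: 9 have a profitable deviation, 7 do not.)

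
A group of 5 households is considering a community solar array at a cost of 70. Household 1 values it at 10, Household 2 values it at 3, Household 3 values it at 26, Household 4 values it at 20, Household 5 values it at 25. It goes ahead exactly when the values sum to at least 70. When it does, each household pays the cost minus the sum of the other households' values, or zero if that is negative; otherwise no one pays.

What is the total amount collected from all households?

Total value 84 ≥ cost 70, so it is built.
Household 1: others sum to 74; max(0, 70 - 74) = 0.
Household 2: others sum to 81; max(0, 70 - 81) = 0.
Household 3: others sum to 58; max(0, 70 - 58) = 12.
Household 4: others sum to 64; max(0, 70 - 64) = 6.
Household 5: others sum to 59; max(0, 70 - 59) = 11.
Total collected = 0 + 0 + 12 + 6 + 11 = 29.

29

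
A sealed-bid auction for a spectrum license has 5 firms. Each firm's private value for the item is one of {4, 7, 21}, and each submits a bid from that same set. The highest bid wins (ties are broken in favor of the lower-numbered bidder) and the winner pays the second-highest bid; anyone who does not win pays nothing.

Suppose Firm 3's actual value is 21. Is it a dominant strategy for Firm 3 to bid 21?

Check each profile of the others' bids and compare truth against every alternative bid.
Others bid (4, 7, 4, 4): truth gives 14, best alternative gives 0.
Others bid (4, 7, 4, 7): truth gives 14, best alternative gives 0.
Others bid (4, 7, 7, 4): truth gives 14, best alternative gives 0.
Others bid (4, 7, 7, 7): truth gives 14, best alternative gives 0.
Others bid (7, 4, 4, 4): truth gives 14, best alternative gives 0.
Others bid (7, 4, 4, 7): truth gives 14, best alternative gives 0.
(Remaining 75 profiles checked similarly; truth is weakly best in each.)
In every case the truthful bid is at least as good as any alternative, so it is a dominant strategy.

Yes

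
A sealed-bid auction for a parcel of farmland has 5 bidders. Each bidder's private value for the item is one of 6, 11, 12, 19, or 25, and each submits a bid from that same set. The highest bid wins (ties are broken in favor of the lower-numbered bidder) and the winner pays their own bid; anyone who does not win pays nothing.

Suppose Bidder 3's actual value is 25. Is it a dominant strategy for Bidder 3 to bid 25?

No

Consider the case where Bidder 1 bids 6, Bidder 2 bids 6, Bidder 4 bids 6 and Bidder 5 bids 6.
Truthful bid 25: wins, pays 25, utility 25 - 25 = 0.
Bid 11 instead: wins, pays 11, utility 25 - 11 = 14.
Since 14 > 0, bidding 11 is strictly better here, so truthful bidding is not dominant.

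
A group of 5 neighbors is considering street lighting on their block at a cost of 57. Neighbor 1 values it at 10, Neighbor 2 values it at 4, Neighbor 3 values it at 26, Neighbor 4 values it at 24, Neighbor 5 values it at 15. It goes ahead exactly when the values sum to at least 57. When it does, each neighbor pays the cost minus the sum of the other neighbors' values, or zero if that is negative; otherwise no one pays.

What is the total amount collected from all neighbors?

6

Total value 79 ≥ cost 57, so it is built.
Neighbor 1: others sum to 69; max(0, 57 - 69) = 0.
Neighbor 2: others sum to 75; max(0, 57 - 75) = 0.
Neighbor 3: others sum to 53; max(0, 57 - 53) = 4.
Neighbor 4: others sum to 55; max(0, 57 - 55) = 2.
Neighbor 5: others sum to 64; max(0, 57 - 64) = 0.
Total collected = 0 + 0 + 4 + 2 + 0 = 6.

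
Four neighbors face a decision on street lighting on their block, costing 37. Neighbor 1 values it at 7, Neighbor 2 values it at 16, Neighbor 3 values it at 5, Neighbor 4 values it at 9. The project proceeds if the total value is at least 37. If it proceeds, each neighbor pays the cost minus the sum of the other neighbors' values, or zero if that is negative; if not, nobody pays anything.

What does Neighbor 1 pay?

Total value 37 ≥ cost 37, so the project is built.
The other neighbors' values sum to 30.
Cost minus that sum is 37 - 30 = 7.

7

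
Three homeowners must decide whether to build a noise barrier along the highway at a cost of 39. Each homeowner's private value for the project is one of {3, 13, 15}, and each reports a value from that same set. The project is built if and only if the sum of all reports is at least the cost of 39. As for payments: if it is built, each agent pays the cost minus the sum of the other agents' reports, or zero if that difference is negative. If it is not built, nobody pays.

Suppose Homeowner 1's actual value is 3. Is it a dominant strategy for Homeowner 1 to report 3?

Check each profile of the others' reports and compare truth against every alternative report.
Others report (13, 13): truth gives 0, best alternative gives -10.
Others report (13, 15): truth gives 0, best alternative gives -8.
Others report (15, 13): truth gives 0, best alternative gives -8.
Others report (15, 15): truth gives 0, best alternative gives -6.
Others report (3, 3): truth gives 0, best alternative gives 0.
Others report (3, 13): truth gives 0, best alternative gives 0.
(Remaining 3 profiles checked similarly; truth is weakly best in each.)
In every case the truthful report is at least as good as any alternative, so it is a dominant strategy.

Yes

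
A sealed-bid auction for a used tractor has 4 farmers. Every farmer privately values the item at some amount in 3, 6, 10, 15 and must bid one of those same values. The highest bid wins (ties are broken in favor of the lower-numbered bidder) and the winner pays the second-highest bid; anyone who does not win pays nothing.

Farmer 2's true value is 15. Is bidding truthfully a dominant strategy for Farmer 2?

Check each profile of the others' bids and compare truth against every alternative bid.
Others bid (10, 3, 3): truth gives 5, best alternative gives 0.
Others bid (10, 3, 6): truth gives 5, best alternative gives 0.
Others bid (10, 3, 10): truth gives 5, best alternative gives 0.
Others bid (10, 6, 3): truth gives 5, best alternative gives 0.
Others bid (10, 6, 6): truth gives 5, best alternative gives 0.
Others bid (10, 6, 10): truth gives 5, best alternative gives 0.
(Remaining 58 profiles checked similarly; truth is weakly best in each.)
In every case the truthful bid is at least as good as any alternative, so it is a dominant strategy.

Yes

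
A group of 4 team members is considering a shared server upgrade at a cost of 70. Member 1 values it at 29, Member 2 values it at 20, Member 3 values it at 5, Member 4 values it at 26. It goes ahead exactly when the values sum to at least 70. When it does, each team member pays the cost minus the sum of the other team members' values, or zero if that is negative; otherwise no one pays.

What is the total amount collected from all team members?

Total value 80 ≥ cost 70, so it is built.
Member 1: others sum to 51; max(0, 70 - 51) = 19.
Member 2: others sum to 60; max(0, 70 - 60) = 10.
Member 3: others sum to 75; max(0, 70 - 75) = 0.
Member 4: others sum to 54; max(0, 70 - 54) = 16.
Total collected = 19 + 10 + 0 + 16 = 45.

45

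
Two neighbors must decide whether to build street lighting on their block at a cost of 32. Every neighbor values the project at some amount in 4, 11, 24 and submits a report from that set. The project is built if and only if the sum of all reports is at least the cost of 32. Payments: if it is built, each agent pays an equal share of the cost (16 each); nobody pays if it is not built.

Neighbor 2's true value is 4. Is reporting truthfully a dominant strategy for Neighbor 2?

Check each profile of the others' reports and compare truth against every alternative report.
Others report (24): truth gives 0, best alternative gives -12.
Others report (4): truth gives 0, best alternative gives 0.
Others report (11): truth gives 0, best alternative gives 0.
In every case the truthful report is at least as good as any alternative, so it is a dominant strategy.

Yes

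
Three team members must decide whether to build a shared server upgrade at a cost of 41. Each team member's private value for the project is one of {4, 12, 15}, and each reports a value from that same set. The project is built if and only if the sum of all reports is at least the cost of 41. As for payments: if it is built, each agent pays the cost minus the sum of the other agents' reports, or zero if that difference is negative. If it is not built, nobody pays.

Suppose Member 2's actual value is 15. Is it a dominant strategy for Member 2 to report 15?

Yes

Check each profile of the others' reports and compare truth against every alternative report.
Others report (12, 15): truth gives 1, best alternative gives 0.
Others report (15, 12): truth gives 1, best alternative gives 0.
Others report (15, 15): truth gives 4, best alternative gives 4.
Others report (4, 4): truth gives 0, best alternative gives 0.
Others report (4, 12): truth gives 0, best alternative gives 0.
Others report (4, 15): truth gives 0, best alternative gives 0.
(Remaining 3 profiles checked similarly; truth is weakly best in each.)
In every case the truthful report is at least as good as any alternative, so it is a dominant strategy.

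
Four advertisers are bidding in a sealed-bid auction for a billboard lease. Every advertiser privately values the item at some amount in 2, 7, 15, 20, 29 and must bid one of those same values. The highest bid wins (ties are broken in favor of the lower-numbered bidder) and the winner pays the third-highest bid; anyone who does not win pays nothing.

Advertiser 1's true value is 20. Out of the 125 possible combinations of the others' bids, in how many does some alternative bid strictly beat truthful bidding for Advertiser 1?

Others bid (2, 2, 29): truth gives 0; bid 29 gives 18 > 0. Violating.
Others bid (2, 7, 29): truth gives 0; bid 29 gives 13 > 0. Violating.
Others bid (2, 15, 29): truth gives 0; bid 29 gives 5 > 0. Violating.
Others bid (2, 29, 2): truth gives 0; bid 29 gives 18 > 0. Violating.
Others bid (2, 2, 2): truth gives 18; no alternative beats it.
Others bid (2, 2, 7): truth gives 18; no alternative beats it.
(Checking all 125 profiles: 27 have a profitable deviation, 98 do not.)

27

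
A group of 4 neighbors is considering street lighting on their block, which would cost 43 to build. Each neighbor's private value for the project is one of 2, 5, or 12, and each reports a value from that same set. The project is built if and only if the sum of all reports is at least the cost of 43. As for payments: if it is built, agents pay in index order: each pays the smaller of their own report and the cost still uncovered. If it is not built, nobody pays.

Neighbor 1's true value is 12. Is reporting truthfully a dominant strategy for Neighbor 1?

Yes

Check each profile of the others' reports and compare truth against every alternative report.
Others report (2, 2, 2): truth gives 0, best alternative gives 0.
Others report (2, 2, 5): truth gives 0, best alternative gives 0.
Others report (2, 2, 12): truth gives 0, best alternative gives 0.
Others report (2, 5, 2): truth gives 0, best alternative gives 0.
Others report (2, 5, 5): truth gives 0, best alternative gives 0.
Others report (2, 5, 12): truth gives 0, best alternative gives 0.
(Remaining 21 profiles checked similarly; truth is weakly best in each.)
In every case the truthful report is at least as good as any alternative, so it is a dominant strategy.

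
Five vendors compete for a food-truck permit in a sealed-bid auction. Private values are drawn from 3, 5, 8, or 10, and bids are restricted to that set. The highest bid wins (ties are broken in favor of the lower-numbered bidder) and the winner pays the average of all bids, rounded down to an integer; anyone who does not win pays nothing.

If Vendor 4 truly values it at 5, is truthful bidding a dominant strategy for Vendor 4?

Consider the case where Vendor 1 bids 3, Vendor 2 bids 3, Vendor 3 bids 5 and Vendor 5 bids 3.
Truthful bid 5: loses, pays 0, utility 0.
Bid 8 instead: wins, pays 4, utility 5 - 4 = 1.
Since 1 > 0, bidding 8 is strictly better here, so truthful bidding is not dominant.

No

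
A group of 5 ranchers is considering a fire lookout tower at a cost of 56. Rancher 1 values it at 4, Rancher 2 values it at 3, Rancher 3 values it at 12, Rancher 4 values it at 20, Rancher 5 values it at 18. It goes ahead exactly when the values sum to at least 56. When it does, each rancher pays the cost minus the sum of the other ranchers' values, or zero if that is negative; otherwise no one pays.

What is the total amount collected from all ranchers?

52

Total value 57 ≥ cost 56, so it is built.
Rancher 1: others sum to 53; max(0, 56 - 53) = 3.
Rancher 2: others sum to 54; max(0, 56 - 54) = 2.
Rancher 3: others sum to 45; max(0, 56 - 45) = 11.
Rancher 4: others sum to 37; max(0, 56 - 37) = 19.
Rancher 5: others sum to 39; max(0, 56 - 39) = 17.
Total collected = 3 + 2 + 11 + 19 + 17 = 52.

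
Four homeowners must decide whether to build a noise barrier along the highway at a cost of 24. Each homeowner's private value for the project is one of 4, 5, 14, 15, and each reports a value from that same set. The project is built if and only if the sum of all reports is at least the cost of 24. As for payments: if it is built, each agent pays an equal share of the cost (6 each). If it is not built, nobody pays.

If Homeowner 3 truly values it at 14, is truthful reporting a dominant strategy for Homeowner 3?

Check each profile of the others' reports and compare truth against every alternative report.
Others report (4, 4, 4): truth gives 8, best alternative gives 8.
Others report (4, 4, 5): truth gives 8, best alternative gives 8.
Others report (4, 4, 14): truth gives 8, best alternative gives 8.
Others report (4, 4, 15): truth gives 8, best alternative gives 8.
Others report (4, 5, 4): truth gives 8, best alternative gives 8.
Others report (4, 5, 5): truth gives 8, best alternative gives 8.
(Remaining 58 profiles checked similarly; truth is weakly best in each.)
In every case the truthful report is at least as good as any alternative, so it is a dominant strategy.

Yes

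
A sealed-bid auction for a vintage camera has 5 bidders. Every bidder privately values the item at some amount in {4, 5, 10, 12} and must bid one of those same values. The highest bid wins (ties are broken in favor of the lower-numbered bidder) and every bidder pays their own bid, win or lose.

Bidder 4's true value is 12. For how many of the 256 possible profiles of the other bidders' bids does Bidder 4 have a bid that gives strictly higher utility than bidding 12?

Others bid (4, 4, 4, 4): truth gives 0; bid 5 gives 7 > 0. Violating.
Others bid (4, 4, 4, 5): truth gives 0; bid 5 gives 7 > 0. Violating.
Others bid (4, 4, 4, 10): truth gives 0; bid 10 gives 2 > 0. Violating.
Others bid (4, 4, 5, 4): truth gives 0; bid 10 gives 2 > 0. Violating.
Others bid (4, 4, 4, 12): truth gives 0; no alternative beats it.
Others bid (4, 4, 5, 12): truth gives 0; no alternative beats it.
(Checking all 256 profiles: 172 have a profitable deviation, 84 do not.)

172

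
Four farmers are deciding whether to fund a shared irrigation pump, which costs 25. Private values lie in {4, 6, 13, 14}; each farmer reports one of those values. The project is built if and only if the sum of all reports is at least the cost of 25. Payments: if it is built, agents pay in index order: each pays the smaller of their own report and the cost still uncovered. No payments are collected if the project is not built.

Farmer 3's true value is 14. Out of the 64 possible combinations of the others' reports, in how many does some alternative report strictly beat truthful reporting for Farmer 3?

46

Others report (4, 4, 4): truth gives 0; report 13 gives 1 > 0. Violating.
Others report (4, 4, 6): truth gives 0; report 13 gives 1 > 0. Violating.
Others report (4, 4, 13): truth gives 0; report 4 gives 10 > 0. Violating.
Others report (4, 4, 14): truth gives 0; report 4 gives 10 > 0. Violating.
Others report (6, 6, 4): truth gives 1; no alternative beats it.
Others report (6, 6, 6): truth gives 1; no alternative beats it.
(Checking all 64 profiles: 46 have a profitable deviation, 18 do not.)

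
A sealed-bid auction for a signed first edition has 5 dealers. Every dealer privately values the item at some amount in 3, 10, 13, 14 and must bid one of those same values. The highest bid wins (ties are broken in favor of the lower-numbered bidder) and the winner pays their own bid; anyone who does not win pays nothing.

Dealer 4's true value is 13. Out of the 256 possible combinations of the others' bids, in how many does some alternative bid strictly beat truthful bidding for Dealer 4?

Others bid (3, 3, 3, 3): truth gives 0; bid 10 gives 3 > 0. Violating.
Others bid (3, 3, 3, 10): truth gives 0; bid 10 gives 3 > 0. Violating.
Others bid (3, 3, 3, 13): truth gives 0; no alternative beats it.
Others bid (3, 3, 3, 14): truth gives 0; no alternative beats it.
(Checking all 256 profiles: 2 have a profitable deviation, 254 do not.)

2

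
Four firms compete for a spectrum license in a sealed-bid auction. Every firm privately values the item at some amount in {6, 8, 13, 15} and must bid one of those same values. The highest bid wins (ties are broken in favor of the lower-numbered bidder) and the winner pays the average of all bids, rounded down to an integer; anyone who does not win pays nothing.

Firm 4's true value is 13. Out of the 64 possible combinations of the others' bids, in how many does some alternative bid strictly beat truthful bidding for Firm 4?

19

Others bid (6, 6, 6): truth gives 6; bid 8 gives 7 > 6. Violating.
Others bid (6, 6, 13): truth gives 0; bid 15 gives 3 > 0. Violating.
Others bid (6, 8, 13): truth gives 0; bid 15 gives 3 > 0. Violating.
Others bid (6, 13, 6): truth gives 0; bid 15 gives 3 > 0. Violating.
Others bid (6, 6, 8): truth gives 5; no alternative beats it.
Others bid (6, 6, 15): truth gives 0; no alternative beats it.
(Checking all 64 profiles: 19 have a profitable deviation, 45 do not.)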